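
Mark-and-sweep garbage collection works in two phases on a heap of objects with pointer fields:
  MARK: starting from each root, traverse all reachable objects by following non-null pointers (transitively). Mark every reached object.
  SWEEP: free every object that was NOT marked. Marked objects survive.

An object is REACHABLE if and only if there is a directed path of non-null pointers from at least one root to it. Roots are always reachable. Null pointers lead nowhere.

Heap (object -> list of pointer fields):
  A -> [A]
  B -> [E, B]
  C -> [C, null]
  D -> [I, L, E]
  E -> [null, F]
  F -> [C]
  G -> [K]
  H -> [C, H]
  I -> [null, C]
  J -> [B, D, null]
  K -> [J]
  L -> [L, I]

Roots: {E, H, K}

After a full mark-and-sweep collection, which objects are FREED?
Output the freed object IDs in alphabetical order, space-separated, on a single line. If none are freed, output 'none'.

Answer: A G

Derivation:
Roots: E H K
Mark E: refs=null F, marked=E
Mark H: refs=C H, marked=E H
Mark K: refs=J, marked=E H K
Mark F: refs=C, marked=E F H K
Mark C: refs=C null, marked=C E F H K
Mark J: refs=B D null, marked=C E F H J K
Mark B: refs=E B, marked=B C E F H J K
Mark D: refs=I L E, marked=B C D E F H J K
Mark I: refs=null C, marked=B C D E F H I J K
Mark L: refs=L I, marked=B C D E F H I J K L
Unmarked (collected): A G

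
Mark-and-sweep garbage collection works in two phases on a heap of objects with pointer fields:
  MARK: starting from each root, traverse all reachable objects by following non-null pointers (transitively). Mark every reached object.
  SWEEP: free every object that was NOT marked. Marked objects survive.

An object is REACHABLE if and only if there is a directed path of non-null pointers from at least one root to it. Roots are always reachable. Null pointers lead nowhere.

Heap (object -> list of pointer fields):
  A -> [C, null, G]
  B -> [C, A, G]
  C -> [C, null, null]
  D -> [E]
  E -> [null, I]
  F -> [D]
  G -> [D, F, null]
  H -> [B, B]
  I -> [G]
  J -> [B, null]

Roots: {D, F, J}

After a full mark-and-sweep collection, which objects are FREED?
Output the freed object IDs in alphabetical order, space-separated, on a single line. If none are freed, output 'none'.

Roots: D F J
Mark D: refs=E, marked=D
Mark F: refs=D, marked=D F
Mark J: refs=B null, marked=D F J
Mark E: refs=null I, marked=D E F J
Mark B: refs=C A G, marked=B D E F J
Mark I: refs=G, marked=B D E F I J
Mark C: refs=C null null, marked=B C D E F I J
Mark A: refs=C null G, marked=A B C D E F I J
Mark G: refs=D F null, marked=A B C D E F G I J
Unmarked (collected): H

Answer: H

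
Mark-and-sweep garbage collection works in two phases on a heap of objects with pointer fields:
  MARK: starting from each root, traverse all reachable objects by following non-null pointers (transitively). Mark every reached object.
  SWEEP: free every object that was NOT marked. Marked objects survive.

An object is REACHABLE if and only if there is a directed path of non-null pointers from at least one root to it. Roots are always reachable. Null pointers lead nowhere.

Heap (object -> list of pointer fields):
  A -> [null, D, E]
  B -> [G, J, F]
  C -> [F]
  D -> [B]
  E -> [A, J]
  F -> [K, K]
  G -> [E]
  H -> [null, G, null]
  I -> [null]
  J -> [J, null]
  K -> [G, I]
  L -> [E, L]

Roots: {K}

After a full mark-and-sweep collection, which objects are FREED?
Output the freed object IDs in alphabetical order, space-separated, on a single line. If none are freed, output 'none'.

Roots: K
Mark K: refs=G I, marked=K
Mark G: refs=E, marked=G K
Mark I: refs=null, marked=G I K
Mark E: refs=A J, marked=E G I K
Mark A: refs=null D E, marked=A E G I K
Mark J: refs=J null, marked=A E G I J K
Mark D: refs=B, marked=A D E G I J K
Mark B: refs=G J F, marked=A B D E G I J K
Mark F: refs=K K, marked=A B D E F G I J K
Unmarked (collected): C H L

Answer: C H L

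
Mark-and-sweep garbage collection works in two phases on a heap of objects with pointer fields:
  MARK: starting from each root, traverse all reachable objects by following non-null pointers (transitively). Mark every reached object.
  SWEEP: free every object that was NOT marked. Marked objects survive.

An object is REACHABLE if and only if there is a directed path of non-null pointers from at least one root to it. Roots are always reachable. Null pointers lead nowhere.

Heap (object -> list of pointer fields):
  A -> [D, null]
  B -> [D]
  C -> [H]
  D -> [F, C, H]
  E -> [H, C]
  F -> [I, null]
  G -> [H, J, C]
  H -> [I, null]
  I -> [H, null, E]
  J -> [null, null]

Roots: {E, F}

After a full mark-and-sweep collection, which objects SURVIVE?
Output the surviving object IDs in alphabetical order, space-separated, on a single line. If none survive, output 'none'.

Roots: E F
Mark E: refs=H C, marked=E
Mark F: refs=I null, marked=E F
Mark H: refs=I null, marked=E F H
Mark C: refs=H, marked=C E F H
Mark I: refs=H null E, marked=C E F H I
Unmarked (collected): A B D G J

Answer: C E F H I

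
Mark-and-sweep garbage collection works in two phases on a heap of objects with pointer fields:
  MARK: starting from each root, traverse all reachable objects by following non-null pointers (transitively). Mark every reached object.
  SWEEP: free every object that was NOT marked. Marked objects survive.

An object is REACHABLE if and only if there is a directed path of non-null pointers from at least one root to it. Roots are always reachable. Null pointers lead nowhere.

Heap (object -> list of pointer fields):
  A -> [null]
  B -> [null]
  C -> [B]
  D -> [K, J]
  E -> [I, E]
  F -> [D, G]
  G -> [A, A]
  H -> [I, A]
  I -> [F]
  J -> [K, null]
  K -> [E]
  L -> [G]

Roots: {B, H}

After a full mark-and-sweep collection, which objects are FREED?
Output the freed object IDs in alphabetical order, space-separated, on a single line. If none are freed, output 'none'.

Roots: B H
Mark B: refs=null, marked=B
Mark H: refs=I A, marked=B H
Mark I: refs=F, marked=B H I
Mark A: refs=null, marked=A B H I
Mark F: refs=D G, marked=A B F H I
Mark D: refs=K J, marked=A B D F H I
Mark G: refs=A A, marked=A B D F G H I
Mark K: refs=E, marked=A B D F G H I K
Mark J: refs=K null, marked=A B D F G H I J K
Mark E: refs=I E, marked=A B D E F G H I J K
Unmarked (collected): C L

Answer: C L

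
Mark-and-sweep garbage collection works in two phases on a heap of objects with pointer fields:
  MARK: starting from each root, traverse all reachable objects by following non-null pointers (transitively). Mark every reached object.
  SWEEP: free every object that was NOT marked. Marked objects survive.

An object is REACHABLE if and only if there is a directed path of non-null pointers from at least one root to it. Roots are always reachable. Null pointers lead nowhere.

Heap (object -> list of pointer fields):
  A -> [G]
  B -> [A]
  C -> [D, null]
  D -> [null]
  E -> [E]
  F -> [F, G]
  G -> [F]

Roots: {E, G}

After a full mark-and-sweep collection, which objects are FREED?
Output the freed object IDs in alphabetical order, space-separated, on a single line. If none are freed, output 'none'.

Roots: E G
Mark E: refs=E, marked=E
Mark G: refs=F, marked=E G
Mark F: refs=F G, marked=E F G
Unmarked (collected): A B C D

Answer: A B C D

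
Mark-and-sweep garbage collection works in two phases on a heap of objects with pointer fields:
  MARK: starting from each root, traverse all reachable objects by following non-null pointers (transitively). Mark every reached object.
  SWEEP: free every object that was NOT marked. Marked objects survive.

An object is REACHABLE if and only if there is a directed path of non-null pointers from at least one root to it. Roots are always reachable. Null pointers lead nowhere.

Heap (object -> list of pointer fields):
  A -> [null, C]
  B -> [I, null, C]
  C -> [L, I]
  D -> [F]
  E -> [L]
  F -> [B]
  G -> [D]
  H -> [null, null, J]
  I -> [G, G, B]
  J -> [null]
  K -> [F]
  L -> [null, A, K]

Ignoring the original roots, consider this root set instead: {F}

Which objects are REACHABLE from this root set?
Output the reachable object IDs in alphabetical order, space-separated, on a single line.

Answer: A B C D F G I K L

Derivation:
Roots: F
Mark F: refs=B, marked=F
Mark B: refs=I null C, marked=B F
Mark I: refs=G G B, marked=B F I
Mark C: refs=L I, marked=B C F I
Mark G: refs=D, marked=B C F G I
Mark L: refs=null A K, marked=B C F G I L
Mark D: refs=F, marked=B C D F G I L
Mark A: refs=null C, marked=A B C D F G I L
Mark K: refs=F, marked=A B C D F G I K L
Unmarked (collected): E H J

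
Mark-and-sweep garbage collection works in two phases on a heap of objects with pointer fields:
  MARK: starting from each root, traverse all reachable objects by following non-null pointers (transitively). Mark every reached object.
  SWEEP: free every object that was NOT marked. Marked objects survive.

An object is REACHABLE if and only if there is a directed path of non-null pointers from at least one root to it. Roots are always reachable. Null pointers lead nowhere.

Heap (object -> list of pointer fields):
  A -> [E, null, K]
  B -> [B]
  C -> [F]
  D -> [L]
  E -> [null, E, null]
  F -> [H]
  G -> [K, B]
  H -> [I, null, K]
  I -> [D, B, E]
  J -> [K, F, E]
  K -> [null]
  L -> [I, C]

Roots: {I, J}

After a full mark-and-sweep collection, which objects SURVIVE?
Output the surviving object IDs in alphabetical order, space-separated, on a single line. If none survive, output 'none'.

Roots: I J
Mark I: refs=D B E, marked=I
Mark J: refs=K F E, marked=I J
Mark D: refs=L, marked=D I J
Mark B: refs=B, marked=B D I J
Mark E: refs=null E null, marked=B D E I J
Mark K: refs=null, marked=B D E I J K
Mark F: refs=H, marked=B D E F I J K
Mark L: refs=I C, marked=B D E F I J K L
Mark H: refs=I null K, marked=B D E F H I J K L
Mark C: refs=F, marked=B C D E F H I J K L
Unmarked (collected): A G

Answer: B C D E F H I J K L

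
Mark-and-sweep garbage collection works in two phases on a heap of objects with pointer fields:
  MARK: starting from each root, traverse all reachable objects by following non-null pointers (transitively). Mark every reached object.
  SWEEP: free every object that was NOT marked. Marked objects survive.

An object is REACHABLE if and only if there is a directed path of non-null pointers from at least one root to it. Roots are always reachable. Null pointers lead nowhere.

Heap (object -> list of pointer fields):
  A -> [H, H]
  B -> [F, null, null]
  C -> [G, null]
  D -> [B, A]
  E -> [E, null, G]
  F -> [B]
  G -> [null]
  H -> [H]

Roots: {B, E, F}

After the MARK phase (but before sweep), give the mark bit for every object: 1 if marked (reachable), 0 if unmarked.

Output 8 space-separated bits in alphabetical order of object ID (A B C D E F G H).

Answer: 0 1 0 0 1 1 1 0

Derivation:
Roots: B E F
Mark B: refs=F null null, marked=B
Mark E: refs=E null G, marked=B E
Mark F: refs=B, marked=B E F
Mark G: refs=null, marked=B E F G
Unmarked (collected): A C D H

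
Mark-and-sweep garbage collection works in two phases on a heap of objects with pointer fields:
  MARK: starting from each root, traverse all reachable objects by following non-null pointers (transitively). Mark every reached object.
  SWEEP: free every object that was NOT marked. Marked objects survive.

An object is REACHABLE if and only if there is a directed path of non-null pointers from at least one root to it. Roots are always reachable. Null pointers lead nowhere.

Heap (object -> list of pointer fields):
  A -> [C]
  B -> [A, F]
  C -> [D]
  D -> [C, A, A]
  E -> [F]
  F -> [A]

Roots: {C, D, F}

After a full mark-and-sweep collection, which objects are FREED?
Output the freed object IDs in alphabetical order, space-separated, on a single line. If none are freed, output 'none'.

Answer: B E

Derivation:
Roots: C D F
Mark C: refs=D, marked=C
Mark D: refs=C A A, marked=C D
Mark F: refs=A, marked=C D F
Mark A: refs=C, marked=A C D F
Unmarked (collected): B E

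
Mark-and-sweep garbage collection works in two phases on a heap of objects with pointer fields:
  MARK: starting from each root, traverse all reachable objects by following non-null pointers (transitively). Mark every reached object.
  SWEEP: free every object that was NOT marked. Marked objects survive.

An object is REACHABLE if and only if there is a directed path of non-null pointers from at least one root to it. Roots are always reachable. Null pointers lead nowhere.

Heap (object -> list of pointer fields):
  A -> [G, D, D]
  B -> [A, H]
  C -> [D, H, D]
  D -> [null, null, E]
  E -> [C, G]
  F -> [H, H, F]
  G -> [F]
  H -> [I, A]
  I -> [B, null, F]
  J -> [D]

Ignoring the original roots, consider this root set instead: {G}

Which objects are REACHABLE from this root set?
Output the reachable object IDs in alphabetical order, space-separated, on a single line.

Roots: G
Mark G: refs=F, marked=G
Mark F: refs=H H F, marked=F G
Mark H: refs=I A, marked=F G H
Mark I: refs=B null F, marked=F G H I
Mark A: refs=G D D, marked=A F G H I
Mark B: refs=A H, marked=A B F G H I
Mark D: refs=null null E, marked=A B D F G H I
Mark E: refs=C G, marked=A B D E F G H I
Mark C: refs=D H D, marked=A B C D E F G H I
Unmarked (collected): J

Answer: A B C D E F G H I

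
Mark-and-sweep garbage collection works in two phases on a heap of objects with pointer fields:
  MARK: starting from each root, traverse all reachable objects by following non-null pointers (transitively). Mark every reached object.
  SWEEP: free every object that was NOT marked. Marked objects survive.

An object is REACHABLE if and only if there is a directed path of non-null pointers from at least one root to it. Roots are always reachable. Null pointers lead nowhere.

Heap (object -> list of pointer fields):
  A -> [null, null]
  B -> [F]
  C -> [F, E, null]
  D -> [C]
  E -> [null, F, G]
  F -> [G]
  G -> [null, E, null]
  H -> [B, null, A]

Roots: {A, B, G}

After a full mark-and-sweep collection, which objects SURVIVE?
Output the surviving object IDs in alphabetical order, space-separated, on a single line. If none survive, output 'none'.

Roots: A B G
Mark A: refs=null null, marked=A
Mark B: refs=F, marked=A B
Mark G: refs=null E null, marked=A B G
Mark F: refs=G, marked=A B F G
Mark E: refs=null F G, marked=A B E F G
Unmarked (collected): C D H

Answer: A B E F G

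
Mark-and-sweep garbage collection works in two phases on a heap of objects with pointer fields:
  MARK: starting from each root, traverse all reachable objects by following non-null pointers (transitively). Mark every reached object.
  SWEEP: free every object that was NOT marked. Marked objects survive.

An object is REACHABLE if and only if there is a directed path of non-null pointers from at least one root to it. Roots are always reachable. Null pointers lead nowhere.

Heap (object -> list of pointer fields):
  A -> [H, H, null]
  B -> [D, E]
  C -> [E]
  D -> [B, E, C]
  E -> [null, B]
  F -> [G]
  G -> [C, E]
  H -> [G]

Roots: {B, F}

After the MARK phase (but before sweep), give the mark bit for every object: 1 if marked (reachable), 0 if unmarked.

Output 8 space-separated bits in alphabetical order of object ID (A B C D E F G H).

Answer: 0 1 1 1 1 1 1 0

Derivation:
Roots: B F
Mark B: refs=D E, marked=B
Mark F: refs=G, marked=B F
Mark D: refs=B E C, marked=B D F
Mark E: refs=null B, marked=B D E F
Mark G: refs=C E, marked=B D E F G
Mark C: refs=E, marked=B C D E F G
Unmarked (collected): A H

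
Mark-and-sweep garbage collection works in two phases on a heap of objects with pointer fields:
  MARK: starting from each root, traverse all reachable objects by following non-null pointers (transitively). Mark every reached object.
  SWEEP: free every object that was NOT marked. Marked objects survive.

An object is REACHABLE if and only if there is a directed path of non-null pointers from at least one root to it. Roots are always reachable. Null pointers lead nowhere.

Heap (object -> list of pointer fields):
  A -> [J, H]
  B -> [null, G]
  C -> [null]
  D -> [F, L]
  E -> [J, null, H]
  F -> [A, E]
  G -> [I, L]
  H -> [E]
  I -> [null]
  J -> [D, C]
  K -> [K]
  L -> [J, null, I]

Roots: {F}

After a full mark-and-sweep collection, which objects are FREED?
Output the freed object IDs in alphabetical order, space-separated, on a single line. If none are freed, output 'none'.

Roots: F
Mark F: refs=A E, marked=F
Mark A: refs=J H, marked=A F
Mark E: refs=J null H, marked=A E F
Mark J: refs=D C, marked=A E F J
Mark H: refs=E, marked=A E F H J
Mark D: refs=F L, marked=A D E F H J
Mark C: refs=null, marked=A C D E F H J
Mark L: refs=J null I, marked=A C D E F H J L
Mark I: refs=null, marked=A C D E F H I J L
Unmarked (collected): B G K

Answer: B G K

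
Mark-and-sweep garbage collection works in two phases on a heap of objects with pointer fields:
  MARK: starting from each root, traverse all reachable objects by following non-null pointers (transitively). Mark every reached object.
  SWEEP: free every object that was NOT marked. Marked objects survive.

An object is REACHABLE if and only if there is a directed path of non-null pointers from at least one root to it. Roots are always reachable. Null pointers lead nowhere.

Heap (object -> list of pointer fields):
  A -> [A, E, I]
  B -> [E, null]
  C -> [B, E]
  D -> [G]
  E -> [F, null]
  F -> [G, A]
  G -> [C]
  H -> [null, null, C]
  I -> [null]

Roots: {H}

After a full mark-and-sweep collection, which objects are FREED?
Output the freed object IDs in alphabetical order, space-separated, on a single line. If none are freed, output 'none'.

Roots: H
Mark H: refs=null null C, marked=H
Mark C: refs=B E, marked=C H
Mark B: refs=E null, marked=B C H
Mark E: refs=F null, marked=B C E H
Mark F: refs=G A, marked=B C E F H
Mark G: refs=C, marked=B C E F G H
Mark A: refs=A E I, marked=A B C E F G H
Mark I: refs=null, marked=A B C E F G H I
Unmarked (collected): D

Answer: D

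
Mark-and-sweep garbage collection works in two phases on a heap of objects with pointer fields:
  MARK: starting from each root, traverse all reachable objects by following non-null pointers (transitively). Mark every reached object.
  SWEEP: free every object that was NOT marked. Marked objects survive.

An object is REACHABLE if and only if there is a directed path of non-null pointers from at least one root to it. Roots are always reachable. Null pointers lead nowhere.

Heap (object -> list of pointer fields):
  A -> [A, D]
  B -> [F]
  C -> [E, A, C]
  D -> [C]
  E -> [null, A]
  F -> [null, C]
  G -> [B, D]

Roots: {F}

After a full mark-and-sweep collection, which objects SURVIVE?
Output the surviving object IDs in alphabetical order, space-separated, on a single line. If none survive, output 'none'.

Roots: F
Mark F: refs=null C, marked=F
Mark C: refs=E A C, marked=C F
Mark E: refs=null A, marked=C E F
Mark A: refs=A D, marked=A C E F
Mark D: refs=C, marked=A C D E F
Unmarked (collected): B G

Answer: A C D E F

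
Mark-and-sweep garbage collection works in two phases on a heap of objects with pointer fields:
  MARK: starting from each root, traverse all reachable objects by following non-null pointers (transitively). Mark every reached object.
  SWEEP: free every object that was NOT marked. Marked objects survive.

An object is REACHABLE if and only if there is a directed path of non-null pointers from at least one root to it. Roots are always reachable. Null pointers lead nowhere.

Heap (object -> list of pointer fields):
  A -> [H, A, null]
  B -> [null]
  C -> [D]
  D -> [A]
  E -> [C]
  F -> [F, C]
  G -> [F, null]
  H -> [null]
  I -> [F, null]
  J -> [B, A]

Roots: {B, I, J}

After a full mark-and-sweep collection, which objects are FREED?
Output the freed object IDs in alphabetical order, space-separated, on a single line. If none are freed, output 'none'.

Answer: E G

Derivation:
Roots: B I J
Mark B: refs=null, marked=B
Mark I: refs=F null, marked=B I
Mark J: refs=B A, marked=B I J
Mark F: refs=F C, marked=B F I J
Mark A: refs=H A null, marked=A B F I J
Mark C: refs=D, marked=A B C F I J
Mark H: refs=null, marked=A B C F H I J
Mark D: refs=A, marked=A B C D F H I J
Unmarked (collected): E G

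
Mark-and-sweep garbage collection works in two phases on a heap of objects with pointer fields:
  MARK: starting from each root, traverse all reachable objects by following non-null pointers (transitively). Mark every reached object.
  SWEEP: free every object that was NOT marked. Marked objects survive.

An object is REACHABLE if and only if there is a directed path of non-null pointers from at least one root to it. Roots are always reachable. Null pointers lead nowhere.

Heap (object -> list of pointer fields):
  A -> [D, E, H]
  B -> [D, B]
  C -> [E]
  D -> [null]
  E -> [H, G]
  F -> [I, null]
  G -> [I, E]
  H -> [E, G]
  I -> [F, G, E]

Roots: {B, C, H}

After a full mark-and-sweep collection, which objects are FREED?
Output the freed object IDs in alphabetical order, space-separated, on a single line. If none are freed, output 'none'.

Roots: B C H
Mark B: refs=D B, marked=B
Mark C: refs=E, marked=B C
Mark H: refs=E G, marked=B C H
Mark D: refs=null, marked=B C D H
Mark E: refs=H G, marked=B C D E H
Mark G: refs=I E, marked=B C D E G H
Mark I: refs=F G E, marked=B C D E G H I
Mark F: refs=I null, marked=B C D E F G H I
Unmarked (collected): A

Answer: A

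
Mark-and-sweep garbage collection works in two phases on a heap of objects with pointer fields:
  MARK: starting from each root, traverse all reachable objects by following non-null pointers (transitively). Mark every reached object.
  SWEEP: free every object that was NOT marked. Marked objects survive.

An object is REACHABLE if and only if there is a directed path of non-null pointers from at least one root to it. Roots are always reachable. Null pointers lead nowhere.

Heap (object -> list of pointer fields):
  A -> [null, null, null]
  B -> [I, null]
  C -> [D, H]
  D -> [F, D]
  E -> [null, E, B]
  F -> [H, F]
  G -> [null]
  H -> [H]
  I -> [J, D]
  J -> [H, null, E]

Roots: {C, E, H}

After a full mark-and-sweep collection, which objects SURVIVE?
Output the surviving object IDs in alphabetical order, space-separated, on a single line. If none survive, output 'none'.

Roots: C E H
Mark C: refs=D H, marked=C
Mark E: refs=null E B, marked=C E
Mark H: refs=H, marked=C E H
Mark D: refs=F D, marked=C D E H
Mark B: refs=I null, marked=B C D E H
Mark F: refs=H F, marked=B C D E F H
Mark I: refs=J D, marked=B C D E F H I
Mark J: refs=H null E, marked=B C D E F H I J
Unmarked (collected): A G

Answer: B C D E F H I J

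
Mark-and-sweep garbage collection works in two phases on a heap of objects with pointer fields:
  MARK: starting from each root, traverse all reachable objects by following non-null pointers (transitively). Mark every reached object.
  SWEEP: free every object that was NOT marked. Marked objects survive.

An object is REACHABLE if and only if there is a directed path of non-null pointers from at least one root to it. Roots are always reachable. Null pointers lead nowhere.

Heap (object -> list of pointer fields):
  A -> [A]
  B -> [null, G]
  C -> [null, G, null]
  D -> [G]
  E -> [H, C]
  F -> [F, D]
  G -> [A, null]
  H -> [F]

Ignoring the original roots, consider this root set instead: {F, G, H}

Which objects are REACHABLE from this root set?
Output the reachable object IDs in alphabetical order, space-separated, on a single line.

Roots: F G H
Mark F: refs=F D, marked=F
Mark G: refs=A null, marked=F G
Mark H: refs=F, marked=F G H
Mark D: refs=G, marked=D F G H
Mark A: refs=A, marked=A D F G H
Unmarked (collected): B C E

Answer: A D F G H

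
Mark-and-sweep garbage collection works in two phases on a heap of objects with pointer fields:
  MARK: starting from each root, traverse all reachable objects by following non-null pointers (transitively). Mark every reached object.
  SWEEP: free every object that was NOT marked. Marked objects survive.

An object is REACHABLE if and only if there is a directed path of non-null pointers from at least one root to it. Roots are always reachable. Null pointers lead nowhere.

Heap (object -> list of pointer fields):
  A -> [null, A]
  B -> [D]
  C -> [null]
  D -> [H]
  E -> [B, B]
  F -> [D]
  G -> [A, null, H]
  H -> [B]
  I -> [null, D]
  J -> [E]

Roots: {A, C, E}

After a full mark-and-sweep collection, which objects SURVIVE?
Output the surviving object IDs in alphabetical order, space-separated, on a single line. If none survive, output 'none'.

Answer: A B C D E H

Derivation:
Roots: A C E
Mark A: refs=null A, marked=A
Mark C: refs=null, marked=A C
Mark E: refs=B B, marked=A C E
Mark B: refs=D, marked=A B C E
Mark D: refs=H, marked=A B C D E
Mark H: refs=B, marked=A B C D E H
Unmarked (collected): F G I J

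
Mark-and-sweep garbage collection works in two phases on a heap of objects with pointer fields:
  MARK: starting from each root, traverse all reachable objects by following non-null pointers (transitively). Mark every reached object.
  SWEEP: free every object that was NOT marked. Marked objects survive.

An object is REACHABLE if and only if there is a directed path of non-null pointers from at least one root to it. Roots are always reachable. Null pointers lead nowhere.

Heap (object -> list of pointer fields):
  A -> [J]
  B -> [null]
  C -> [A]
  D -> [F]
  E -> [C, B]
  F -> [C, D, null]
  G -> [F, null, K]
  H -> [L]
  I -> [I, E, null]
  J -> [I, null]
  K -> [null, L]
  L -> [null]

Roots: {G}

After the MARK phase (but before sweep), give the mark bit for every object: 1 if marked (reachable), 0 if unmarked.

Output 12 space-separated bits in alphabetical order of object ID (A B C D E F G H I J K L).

Roots: G
Mark G: refs=F null K, marked=G
Mark F: refs=C D null, marked=F G
Mark K: refs=null L, marked=F G K
Mark C: refs=A, marked=C F G K
Mark D: refs=F, marked=C D F G K
Mark L: refs=null, marked=C D F G K L
Mark A: refs=J, marked=A C D F G K L
Mark J: refs=I null, marked=A C D F G J K L
Mark I: refs=I E null, marked=A C D F G I J K L
Mark E: refs=C B, marked=A C D E F G I J K L
Mark B: refs=null, marked=A B C D E F G I J K L
Unmarked (collected): H

Answer: 1 1 1 1 1 1 1 0 1 1 1 1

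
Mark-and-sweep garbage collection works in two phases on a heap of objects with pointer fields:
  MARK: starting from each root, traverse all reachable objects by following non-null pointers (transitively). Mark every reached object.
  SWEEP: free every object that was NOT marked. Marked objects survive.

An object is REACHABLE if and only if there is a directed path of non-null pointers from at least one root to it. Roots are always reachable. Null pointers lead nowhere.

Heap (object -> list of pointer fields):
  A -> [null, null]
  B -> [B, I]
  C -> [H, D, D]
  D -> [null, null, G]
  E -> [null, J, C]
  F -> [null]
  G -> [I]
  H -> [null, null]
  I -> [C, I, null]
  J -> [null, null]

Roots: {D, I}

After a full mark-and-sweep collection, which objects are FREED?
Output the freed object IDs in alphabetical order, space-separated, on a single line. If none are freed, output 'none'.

Roots: D I
Mark D: refs=null null G, marked=D
Mark I: refs=C I null, marked=D I
Mark G: refs=I, marked=D G I
Mark C: refs=H D D, marked=C D G I
Mark H: refs=null null, marked=C D G H I
Unmarked (collected): A B E F J

Answer: A B E F J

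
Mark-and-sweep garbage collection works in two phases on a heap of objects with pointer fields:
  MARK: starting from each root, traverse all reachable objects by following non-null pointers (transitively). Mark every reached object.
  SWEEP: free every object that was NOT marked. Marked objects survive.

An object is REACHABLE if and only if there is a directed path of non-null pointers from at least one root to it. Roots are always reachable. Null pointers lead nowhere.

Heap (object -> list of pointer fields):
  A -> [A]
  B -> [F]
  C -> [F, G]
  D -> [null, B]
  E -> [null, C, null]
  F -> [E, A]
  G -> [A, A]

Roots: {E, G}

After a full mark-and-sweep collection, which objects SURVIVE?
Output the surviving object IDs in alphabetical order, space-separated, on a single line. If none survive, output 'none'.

Roots: E G
Mark E: refs=null C null, marked=E
Mark G: refs=A A, marked=E G
Mark C: refs=F G, marked=C E G
Mark A: refs=A, marked=A C E G
Mark F: refs=E A, marked=A C E F G
Unmarked (collected): B D

Answer: A C E F G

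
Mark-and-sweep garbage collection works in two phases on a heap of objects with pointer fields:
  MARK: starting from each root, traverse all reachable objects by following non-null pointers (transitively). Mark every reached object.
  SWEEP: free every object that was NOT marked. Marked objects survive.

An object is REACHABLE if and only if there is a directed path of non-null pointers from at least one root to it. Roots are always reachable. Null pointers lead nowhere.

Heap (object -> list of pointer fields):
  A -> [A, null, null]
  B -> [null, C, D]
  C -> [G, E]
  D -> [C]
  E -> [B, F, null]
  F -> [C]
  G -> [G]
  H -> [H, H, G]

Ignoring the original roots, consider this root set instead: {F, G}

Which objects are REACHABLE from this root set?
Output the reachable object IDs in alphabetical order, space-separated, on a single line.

Roots: F G
Mark F: refs=C, marked=F
Mark G: refs=G, marked=F G
Mark C: refs=G E, marked=C F G
Mark E: refs=B F null, marked=C E F G
Mark B: refs=null C D, marked=B C E F G
Mark D: refs=C, marked=B C D E F G
Unmarked (collected): A H

Answer: B C D E F G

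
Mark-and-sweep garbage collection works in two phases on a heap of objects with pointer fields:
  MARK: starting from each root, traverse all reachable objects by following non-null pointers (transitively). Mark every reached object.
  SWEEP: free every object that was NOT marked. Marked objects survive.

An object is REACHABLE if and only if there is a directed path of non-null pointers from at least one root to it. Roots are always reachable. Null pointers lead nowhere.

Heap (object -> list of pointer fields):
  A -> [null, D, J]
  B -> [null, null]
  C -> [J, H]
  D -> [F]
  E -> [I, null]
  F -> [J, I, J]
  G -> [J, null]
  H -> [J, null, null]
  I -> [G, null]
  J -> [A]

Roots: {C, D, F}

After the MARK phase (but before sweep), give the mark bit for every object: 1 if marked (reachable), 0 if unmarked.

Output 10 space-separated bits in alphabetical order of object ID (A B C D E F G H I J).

Answer: 1 0 1 1 0 1 1 1 1 1

Derivation:
Roots: C D F
Mark C: refs=J H, marked=C
Mark D: refs=F, marked=C D
Mark F: refs=J I J, marked=C D F
Mark J: refs=A, marked=C D F J
Mark H: refs=J null null, marked=C D F H J
Mark I: refs=G null, marked=C D F H I J
Mark A: refs=null D J, marked=A C D F H I J
Mark G: refs=J null, marked=A C D F G H I J
Unmarked (collected): B E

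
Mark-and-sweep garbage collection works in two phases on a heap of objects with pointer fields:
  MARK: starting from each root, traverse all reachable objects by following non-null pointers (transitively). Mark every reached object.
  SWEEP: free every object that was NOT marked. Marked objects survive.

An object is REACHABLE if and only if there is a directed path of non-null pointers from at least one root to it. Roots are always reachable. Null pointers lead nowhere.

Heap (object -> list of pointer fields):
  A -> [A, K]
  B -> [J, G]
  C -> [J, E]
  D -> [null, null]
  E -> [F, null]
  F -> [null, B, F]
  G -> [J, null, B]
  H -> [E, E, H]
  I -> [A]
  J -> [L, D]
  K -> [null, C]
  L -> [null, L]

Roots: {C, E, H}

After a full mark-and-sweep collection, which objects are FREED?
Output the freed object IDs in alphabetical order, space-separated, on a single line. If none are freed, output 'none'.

Roots: C E H
Mark C: refs=J E, marked=C
Mark E: refs=F null, marked=C E
Mark H: refs=E E H, marked=C E H
Mark J: refs=L D, marked=C E H J
Mark F: refs=null B F, marked=C E F H J
Mark L: refs=null L, marked=C E F H J L
Mark D: refs=null null, marked=C D E F H J L
Mark B: refs=J G, marked=B C D E F H J L
Mark G: refs=J null B, marked=B C D E F G H J L
Unmarked (collected): A I K

Answer: A I K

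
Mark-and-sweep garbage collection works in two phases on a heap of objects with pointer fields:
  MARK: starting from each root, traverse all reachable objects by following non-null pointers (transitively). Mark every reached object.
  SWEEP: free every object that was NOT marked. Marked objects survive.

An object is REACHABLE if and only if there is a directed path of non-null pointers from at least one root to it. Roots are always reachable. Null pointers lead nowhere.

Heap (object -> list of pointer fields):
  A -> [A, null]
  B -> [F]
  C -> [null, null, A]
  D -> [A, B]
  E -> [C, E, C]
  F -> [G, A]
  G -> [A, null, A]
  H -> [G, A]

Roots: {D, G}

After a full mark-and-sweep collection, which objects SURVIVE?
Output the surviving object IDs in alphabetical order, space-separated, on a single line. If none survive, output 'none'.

Answer: A B D F G

Derivation:
Roots: D G
Mark D: refs=A B, marked=D
Mark G: refs=A null A, marked=D G
Mark A: refs=A null, marked=A D G
Mark B: refs=F, marked=A B D G
Mark F: refs=G A, marked=A B D F G
Unmarked (collected): C E H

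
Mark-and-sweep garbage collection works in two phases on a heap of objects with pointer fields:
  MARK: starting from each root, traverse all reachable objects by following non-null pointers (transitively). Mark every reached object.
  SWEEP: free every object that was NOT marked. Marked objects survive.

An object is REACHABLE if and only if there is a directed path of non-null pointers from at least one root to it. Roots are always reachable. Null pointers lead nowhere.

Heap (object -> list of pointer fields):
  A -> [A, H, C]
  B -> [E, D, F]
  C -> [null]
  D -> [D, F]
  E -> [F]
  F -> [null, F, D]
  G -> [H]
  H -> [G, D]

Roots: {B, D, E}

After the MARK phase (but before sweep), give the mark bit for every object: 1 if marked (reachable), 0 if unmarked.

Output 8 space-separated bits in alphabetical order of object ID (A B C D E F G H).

Answer: 0 1 0 1 1 1 0 0

Derivation:
Roots: B D E
Mark B: refs=E D F, marked=B
Mark D: refs=D F, marked=B D
Mark E: refs=F, marked=B D E
Mark F: refs=null F D, marked=B D E F
Unmarked (collected): A C G H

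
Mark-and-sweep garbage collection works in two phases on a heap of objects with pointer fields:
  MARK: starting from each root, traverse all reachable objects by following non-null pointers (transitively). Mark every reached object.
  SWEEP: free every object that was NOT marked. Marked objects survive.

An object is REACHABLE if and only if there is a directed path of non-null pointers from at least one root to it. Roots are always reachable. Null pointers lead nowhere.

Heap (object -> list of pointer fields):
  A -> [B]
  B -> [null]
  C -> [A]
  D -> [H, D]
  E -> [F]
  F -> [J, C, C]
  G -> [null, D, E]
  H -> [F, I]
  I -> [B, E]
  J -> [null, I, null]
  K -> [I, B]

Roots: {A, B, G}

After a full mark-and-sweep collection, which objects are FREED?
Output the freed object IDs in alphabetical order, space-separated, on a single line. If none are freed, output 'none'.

Answer: K

Derivation:
Roots: A B G
Mark A: refs=B, marked=A
Mark B: refs=null, marked=A B
Mark G: refs=null D E, marked=A B G
Mark D: refs=H D, marked=A B D G
Mark E: refs=F, marked=A B D E G
Mark H: refs=F I, marked=A B D E G H
Mark F: refs=J C C, marked=A B D E F G H
Mark I: refs=B E, marked=A B D E F G H I
Mark J: refs=null I null, marked=A B D E F G H I J
Mark C: refs=A, marked=A B C D E F G H I J
Unmarked (collected): K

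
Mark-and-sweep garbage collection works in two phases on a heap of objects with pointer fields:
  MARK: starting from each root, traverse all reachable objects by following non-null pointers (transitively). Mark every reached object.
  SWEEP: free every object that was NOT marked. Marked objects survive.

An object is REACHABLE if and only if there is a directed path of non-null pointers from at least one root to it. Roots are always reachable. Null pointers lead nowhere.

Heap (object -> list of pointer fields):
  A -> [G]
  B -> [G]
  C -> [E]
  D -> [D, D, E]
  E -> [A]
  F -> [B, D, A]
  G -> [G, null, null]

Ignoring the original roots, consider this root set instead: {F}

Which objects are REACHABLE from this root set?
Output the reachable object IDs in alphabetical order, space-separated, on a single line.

Answer: A B D E F G

Derivation:
Roots: F
Mark F: refs=B D A, marked=F
Mark B: refs=G, marked=B F
Mark D: refs=D D E, marked=B D F
Mark A: refs=G, marked=A B D F
Mark G: refs=G null null, marked=A B D F G
Mark E: refs=A, marked=A B D E F G
Unmarked (collected): C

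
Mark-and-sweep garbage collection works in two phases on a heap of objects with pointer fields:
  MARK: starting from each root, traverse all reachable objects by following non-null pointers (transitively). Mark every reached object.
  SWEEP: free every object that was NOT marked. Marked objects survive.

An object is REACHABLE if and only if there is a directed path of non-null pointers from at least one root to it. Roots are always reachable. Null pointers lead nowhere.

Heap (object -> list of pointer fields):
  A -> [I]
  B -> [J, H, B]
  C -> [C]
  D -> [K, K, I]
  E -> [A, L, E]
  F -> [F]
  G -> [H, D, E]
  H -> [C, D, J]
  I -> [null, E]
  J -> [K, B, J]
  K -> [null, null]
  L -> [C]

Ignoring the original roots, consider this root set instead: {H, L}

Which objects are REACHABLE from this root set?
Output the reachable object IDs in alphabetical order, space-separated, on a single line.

Answer: A B C D E H I J K L

Derivation:
Roots: H L
Mark H: refs=C D J, marked=H
Mark L: refs=C, marked=H L
Mark C: refs=C, marked=C H L
Mark D: refs=K K I, marked=C D H L
Mark J: refs=K B J, marked=C D H J L
Mark K: refs=null null, marked=C D H J K L
Mark I: refs=null E, marked=C D H I J K L
Mark B: refs=J H B, marked=B C D H I J K L
Mark E: refs=A L E, marked=B C D E H I J K L
Mark A: refs=I, marked=A B C D E H I J K L
Unmarked (collected): F G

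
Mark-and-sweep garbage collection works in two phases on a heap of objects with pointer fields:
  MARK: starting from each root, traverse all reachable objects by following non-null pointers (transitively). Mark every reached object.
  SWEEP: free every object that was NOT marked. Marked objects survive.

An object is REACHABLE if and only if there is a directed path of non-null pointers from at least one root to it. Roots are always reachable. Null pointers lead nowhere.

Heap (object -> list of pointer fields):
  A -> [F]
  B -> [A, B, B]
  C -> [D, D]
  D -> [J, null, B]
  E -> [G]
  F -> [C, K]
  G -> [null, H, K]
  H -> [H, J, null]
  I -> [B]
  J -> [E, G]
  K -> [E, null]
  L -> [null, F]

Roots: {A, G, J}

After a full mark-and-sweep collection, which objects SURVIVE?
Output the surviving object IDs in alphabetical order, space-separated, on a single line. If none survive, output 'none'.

Answer: A B C D E F G H J K

Derivation:
Roots: A G J
Mark A: refs=F, marked=A
Mark G: refs=null H K, marked=A G
Mark J: refs=E G, marked=A G J
Mark F: refs=C K, marked=A F G J
Mark H: refs=H J null, marked=A F G H J
Mark K: refs=E null, marked=A F G H J K
Mark E: refs=G, marked=A E F G H J K
Mark C: refs=D D, marked=A C E F G H J K
Mark D: refs=J null B, marked=A C D E F G H J K
Mark B: refs=A B B, marked=A B C D E F G H J K
Unmarked (collected): I L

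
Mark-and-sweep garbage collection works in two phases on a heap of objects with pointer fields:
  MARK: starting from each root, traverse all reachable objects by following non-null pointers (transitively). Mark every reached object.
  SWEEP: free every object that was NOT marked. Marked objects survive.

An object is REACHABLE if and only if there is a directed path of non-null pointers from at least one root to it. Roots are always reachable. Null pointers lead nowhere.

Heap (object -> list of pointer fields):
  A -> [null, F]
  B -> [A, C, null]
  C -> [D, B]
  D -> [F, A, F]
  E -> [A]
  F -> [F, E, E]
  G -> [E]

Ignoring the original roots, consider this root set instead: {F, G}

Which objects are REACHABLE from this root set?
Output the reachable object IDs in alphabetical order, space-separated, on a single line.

Roots: F G
Mark F: refs=F E E, marked=F
Mark G: refs=E, marked=F G
Mark E: refs=A, marked=E F G
Mark A: refs=null F, marked=A E F G
Unmarked (collected): B C D

Answer: A E F G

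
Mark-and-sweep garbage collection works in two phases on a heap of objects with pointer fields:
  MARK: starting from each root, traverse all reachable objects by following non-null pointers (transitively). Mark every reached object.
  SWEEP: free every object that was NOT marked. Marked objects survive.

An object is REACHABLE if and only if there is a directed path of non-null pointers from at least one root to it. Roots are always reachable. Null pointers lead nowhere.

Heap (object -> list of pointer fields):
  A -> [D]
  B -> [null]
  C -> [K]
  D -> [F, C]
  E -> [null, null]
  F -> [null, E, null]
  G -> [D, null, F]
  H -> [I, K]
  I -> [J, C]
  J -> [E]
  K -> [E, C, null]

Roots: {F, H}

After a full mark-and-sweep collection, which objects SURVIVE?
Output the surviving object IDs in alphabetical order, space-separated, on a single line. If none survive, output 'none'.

Roots: F H
Mark F: refs=null E null, marked=F
Mark H: refs=I K, marked=F H
Mark E: refs=null null, marked=E F H
Mark I: refs=J C, marked=E F H I
Mark K: refs=E C null, marked=E F H I K
Mark J: refs=E, marked=E F H I J K
Mark C: refs=K, marked=C E F H I J K
Unmarked (collected): A B D G

Answer: C E F H I J K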